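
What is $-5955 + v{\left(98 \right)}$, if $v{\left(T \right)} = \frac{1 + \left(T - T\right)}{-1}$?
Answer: $-5956$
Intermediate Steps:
$v{\left(T \right)} = -1$ ($v{\left(T \right)} = \left(1 + 0\right) \left(-1\right) = 1 \left(-1\right) = -1$)
$-5955 + v{\left(98 \right)} = -5955 - 1 = -5956$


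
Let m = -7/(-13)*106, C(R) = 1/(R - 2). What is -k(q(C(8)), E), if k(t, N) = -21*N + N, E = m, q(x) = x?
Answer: 14840/13 ≈ 1141.5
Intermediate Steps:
C(R) = 1/(-2 + R)
m = 742/13 (m = -7*(-1/13)*106 = (7/13)*106 = 742/13 ≈ 57.077)
E = 742/13 ≈ 57.077
k(t, N) = -20*N
-k(q(C(8)), E) = -(-20)*742/13 = -1*(-14840/13) = 14840/13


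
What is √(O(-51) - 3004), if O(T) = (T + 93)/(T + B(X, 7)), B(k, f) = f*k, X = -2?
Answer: I*√12694630/65 ≈ 54.815*I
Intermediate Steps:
O(T) = (93 + T)/(-14 + T) (O(T) = (T + 93)/(T + 7*(-2)) = (93 + T)/(T - 14) = (93 + T)/(-14 + T))
√(O(-51) - 3004) = √((93 - 51)/(-14 - 51) - 3004) = √(42/(-65) - 3004) = √(-1/65*42 - 3004) = √(-42/65 - 3004) = √(-195302/65) = I*√12694630/65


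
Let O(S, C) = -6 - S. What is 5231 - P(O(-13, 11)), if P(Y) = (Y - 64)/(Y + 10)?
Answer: 88984/17 ≈ 5234.4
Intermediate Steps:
P(Y) = (-64 + Y)/(10 + Y)
5231 - P(O(-13, 11)) = 5231 - (-64 + (-6 - 1*(-13)))/(10 + (-6 - 1*(-13))) = 5231 - (-64 + (-6 + 13))/(10 + (-6 + 13)) = 5231 - (-64 + 7)/(10 + 7) = 5231 - (-57)/17 = 5231 - 1*(-57/17) = 5231 + 57/17 = 88984/17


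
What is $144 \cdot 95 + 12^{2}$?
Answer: $13824$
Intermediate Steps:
$144 \cdot 95 + 12^{2} = 13680 + 144 = 13824$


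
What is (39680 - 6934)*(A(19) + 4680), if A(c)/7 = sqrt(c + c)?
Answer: 153251280 + 229222*sqrt(38) ≈ 1.5466e+8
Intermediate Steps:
A(c) = 7*sqrt(2)*sqrt(c) (A(c) = 7*sqrt(c + c) = 7*sqrt(2*c) = 7*(sqrt(2)*sqrt(c)) = 7*sqrt(2)*sqrt(c))
(39680 - 6934)*(A(19) + 4680) = (39680 - 6934)*(7*sqrt(2)*sqrt(19) + 4680) = 32746*(7*sqrt(38) + 4680) = 32746*(4680 + 7*sqrt(38)) = 153251280 + 229222*sqrt(38)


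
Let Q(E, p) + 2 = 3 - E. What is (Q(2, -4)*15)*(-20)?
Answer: 300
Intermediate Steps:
Q(E, p) = 1 - E (Q(E, p) = -2 + (3 - E) = 1 - E)
(Q(2, -4)*15)*(-20) = ((1 - 1*2)*15)*(-20) = ((1 - 2)*15)*(-20) = -1*15*(-20) = -15*(-20) = 300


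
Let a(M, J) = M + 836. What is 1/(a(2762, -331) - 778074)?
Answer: -1/774476 ≈ -1.2912e-6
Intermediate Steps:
a(M, J) = 836 + M
1/(a(2762, -331) - 778074) = 1/((836 + 2762) - 778074) = 1/(3598 - 778074) = 1/(-774476) = -1/774476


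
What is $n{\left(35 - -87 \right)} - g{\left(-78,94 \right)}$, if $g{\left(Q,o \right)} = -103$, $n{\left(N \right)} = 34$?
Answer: $137$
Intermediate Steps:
$n{\left(35 - -87 \right)} - g{\left(-78,94 \right)} = 34 - -103 = 34 + 103 = 137$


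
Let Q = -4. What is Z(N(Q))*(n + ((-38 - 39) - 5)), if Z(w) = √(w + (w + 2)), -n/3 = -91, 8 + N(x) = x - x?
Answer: 191*I*√14 ≈ 714.66*I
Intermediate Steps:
N(x) = -8 (N(x) = -8 + (x - x) = -8 + 0 = -8)
n = 273 (n = -3*(-91) = 273)
Z(w) = √(2 + 2*w) (Z(w) = √(w + (2 + w)) = √(2 + 2*w))
Z(N(Q))*(n + ((-38 - 39) - 5)) = √(2 + 2*(-8))*(273 + ((-38 - 39) - 5)) = √(2 - 16)*(273 + (-77 - 5)) = √(-14)*(273 - 82) = (I*√14)*191 = 191*I*√14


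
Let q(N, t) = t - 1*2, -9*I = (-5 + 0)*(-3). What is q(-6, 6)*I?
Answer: -20/3 ≈ -6.6667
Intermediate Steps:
I = -5/3 (I = -(-5 + 0)*(-3)/9 = -(-5)*(-3)/9 = -1/9*15 = -5/3 ≈ -1.6667)
q(N, t) = -2 + t (q(N, t) = t - 2 = -2 + t)
q(-6, 6)*I = (-2 + 6)*(-5/3) = 4*(-5/3) = -20/3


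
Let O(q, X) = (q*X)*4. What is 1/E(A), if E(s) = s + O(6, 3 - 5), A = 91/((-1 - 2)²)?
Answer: -9/341 ≈ -0.026393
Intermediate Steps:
O(q, X) = 4*X*q (O(q, X) = (X*q)*4 = 4*X*q)
A = 91/9 (A = 91/((-3)²) = 91/9 ≈ 10.111)
E(s) = -48 + s (E(s) = s + 4*(3 - 5)*6 = s + 4*(-2)*6 = s - 48 = -48 + s)
1/E(A) = 1/(-48 + 91/9) = 1/(-341/9) = -9/341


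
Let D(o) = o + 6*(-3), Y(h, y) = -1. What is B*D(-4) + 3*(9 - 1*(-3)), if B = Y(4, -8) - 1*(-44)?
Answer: -910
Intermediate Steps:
D(o) = -18 + o (D(o) = o - 18 = -18 + o)
B = 43 (B = -1 - 1*(-44) = -1 + 44 = 43)
B*D(-4) + 3*(9 - 1*(-3)) = 43*(-18 - 4) + 3*(9 - 1*(-3)) = 43*(-22) + 3*(9 + 3) = -946 + 3*12 = -946 + 36 = -910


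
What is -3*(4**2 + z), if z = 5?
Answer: -63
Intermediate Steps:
-3*(4**2 + z) = -3*(4**2 + 5) = -3*(16 + 5) = -3*21 = -63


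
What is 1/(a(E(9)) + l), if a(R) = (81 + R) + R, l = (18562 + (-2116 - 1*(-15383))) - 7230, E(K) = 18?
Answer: 1/24716 ≈ 4.0460e-5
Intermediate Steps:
l = 24599 (l = (18562 + (-2116 + 15383)) - 7230 = (18562 + 13267) - 7230 = 31829 - 7230 = 24599)
a(R) = 81 + 2*R
1/(a(E(9)) + l) = 1/((81 + 2*18) + 24599) = 1/((81 + 36) + 24599) = 1/(117 + 24599) = 1/24716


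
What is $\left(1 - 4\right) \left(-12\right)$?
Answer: $36$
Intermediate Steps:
$\left(1 - 4\right) \left(-12\right) = \left(-3\right) \left(-12\right) = 36$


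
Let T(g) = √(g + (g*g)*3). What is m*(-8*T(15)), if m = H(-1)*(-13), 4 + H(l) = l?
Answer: -520*√690 ≈ -13659.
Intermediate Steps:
T(g) = √(g + 3*g²) (T(g) = √(g + g²*3) = √(g + 3*g²))
H(l) = -4 + l
m = 65 (m = (-4 - 1)*(-13) = -5*(-13) = 65)
m*(-8*T(15)) = 65*(-8*√15*√(1 + 3*15)) = 65*(-8*√15*√(1 + 45)) = 65*(-8*√690) = -520*√690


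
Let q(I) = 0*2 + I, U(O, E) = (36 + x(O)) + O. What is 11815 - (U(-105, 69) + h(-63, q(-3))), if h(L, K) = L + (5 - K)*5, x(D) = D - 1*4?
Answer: 12016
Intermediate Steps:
x(D) = -4 + D (x(D) = D - 4 = -4 + D)
U(O, E) = 32 + 2*O (U(O, E) = (36 + (-4 + O)) + O = (32 + O) + O = 32 + 2*O)
q(I) = I (q(I) = 0 + I = I)
h(L, K) = 25 + L - 5*K (h(L, K) = L + (25 - 5*K) = 25 + L - 5*K)
11815 - (U(-105, 69) + h(-63, q(-3))) = 11815 - ((32 + 2*(-105)) + (25 - 63 - 5*(-3))) = 11815 - ((32 - 210) + (25 - 63 + 15)) = 11815 - (-178 - 23) = 11815 - 1*(-201) = 11815 + 201 = 12016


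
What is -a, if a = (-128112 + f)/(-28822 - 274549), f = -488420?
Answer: -616532/303371 ≈ -2.0323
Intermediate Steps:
a = 616532/303371 (a = (-128112 - 488420)/(-28822 - 274549) = -616532/(-303371) = -616532*(-1/303371) = 616532/303371 ≈ 2.0323)
-a = -1*616532/303371 = -616532/303371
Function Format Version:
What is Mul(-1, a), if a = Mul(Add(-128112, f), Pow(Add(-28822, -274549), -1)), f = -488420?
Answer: Rational(-616532, 303371) ≈ -2.0323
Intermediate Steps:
a = Rational(616532, 303371) (a = Mul(Add(-128112, -488420), Pow(Add(-28822, -274549), -1)) = Mul(-616532, Pow(-303371, -1)) = Mul(-616532, Rational(-1, 303371)) = Rational(616532, 303371) ≈ 2.0323)
Mul(-1, a) = Mul(-1, Rational(616532, 303371)) = Rational(-616532, 303371)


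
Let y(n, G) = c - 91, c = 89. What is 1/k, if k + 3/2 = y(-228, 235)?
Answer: -2/7 ≈ -0.28571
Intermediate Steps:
y(n, G) = -2 (y(n, G) = 89 - 91 = -2)
k = -7/2 (k = -3/2 - 2 = -7/2 ≈ -3.5000)
1/k = 1/(-7/2) = -2/7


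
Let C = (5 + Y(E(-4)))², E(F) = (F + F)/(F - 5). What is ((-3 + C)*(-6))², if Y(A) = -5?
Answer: 324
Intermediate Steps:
E(F) = 2*F/(-5 + F) (E(F) = (2*F)/(-5 + F) = 2*F/(-5 + F))
C = 0 (C = (5 - 5)² = 0² = 0)
((-3 + C)*(-6))² = ((-3 + 0)*(-6))² = (-3*(-6))² = 18² = 324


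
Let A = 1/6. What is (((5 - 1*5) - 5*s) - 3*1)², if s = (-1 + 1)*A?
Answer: 9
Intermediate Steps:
A = ⅙ ≈ 0.16667
s = 0 (s = (-1 + 1)*(⅙) = 0*(⅙) = 0)
(((5 - 1*5) - 5*s) - 3*1)² = (((5 - 1*5) - 5*0) - 3*1)² = (((5 - 5) + 0) - 3)² = ((0 + 0) - 3)² = (0 - 3)² = (-3)² = 9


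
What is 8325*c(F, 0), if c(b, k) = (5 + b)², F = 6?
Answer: 1007325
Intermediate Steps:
8325*c(F, 0) = 8325*(5 + 6)² = 8325*11² = 8325*121 = 1007325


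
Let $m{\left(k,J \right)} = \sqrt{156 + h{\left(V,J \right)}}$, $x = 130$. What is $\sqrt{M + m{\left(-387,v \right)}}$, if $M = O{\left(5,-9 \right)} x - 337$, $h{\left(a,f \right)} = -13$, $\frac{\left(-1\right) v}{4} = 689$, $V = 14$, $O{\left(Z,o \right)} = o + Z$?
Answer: $\sqrt{-857 + \sqrt{143}} \approx 29.07 i$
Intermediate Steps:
$O{\left(Z,o \right)} = Z + o$
$v = -2756$ ($v = \left(-4\right) 689 = -2756$)
$m{\left(k,J \right)} = \sqrt{143}$ ($m{\left(k,J \right)} = \sqrt{156 - 13} = \sqrt{143}$)
$M = -857$ ($M = \left(5 - 9\right) 130 - 337 = \left(-4\right) 130 - 337 = -520 - 337 = -857$)
$\sqrt{M + m{\left(-387,v \right)}} = \sqrt{-857 + \sqrt{143}}$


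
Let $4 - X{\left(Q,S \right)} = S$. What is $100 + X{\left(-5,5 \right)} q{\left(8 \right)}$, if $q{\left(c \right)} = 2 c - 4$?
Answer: $88$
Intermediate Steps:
$X{\left(Q,S \right)} = 4 - S$
$q{\left(c \right)} = -4 + 2 c$
$100 + X{\left(-5,5 \right)} q{\left(8 \right)} = 100 + \left(4 - 5\right) \left(-4 + 2 \cdot 8\right) = 100 + \left(4 - 5\right) \left(-4 + 16\right) = 100 - 12 = 88$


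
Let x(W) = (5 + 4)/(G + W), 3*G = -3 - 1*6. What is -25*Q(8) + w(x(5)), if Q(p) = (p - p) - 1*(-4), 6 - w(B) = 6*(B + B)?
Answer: -148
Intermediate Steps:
G = -3 (G = (-3 - 1*6)/3 = (-3 - 6)/3 = (⅓)*(-9) = -3)
x(W) = 9/(-3 + W) (x(W) = (5 + 4)/(-3 + W) = 9/(-3 + W))
w(B) = 6 - 12*B (w(B) = 6 - 6*(B + B) = 6 - 6*2*B = 6 - 12*B)
Q(p) = 4 (Q(p) = 0 + 4 = 4)
-25*Q(8) + w(x(5)) = -25*4 + (6 - 108/(-3 + 5)) = -100 + (6 - 108/2) = -100 + (6 - 12*9/2) = -100 + (6 - 54) = -100 - 48 = -148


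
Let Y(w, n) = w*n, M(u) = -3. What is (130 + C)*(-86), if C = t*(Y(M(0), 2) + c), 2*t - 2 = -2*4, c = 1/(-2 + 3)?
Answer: -12470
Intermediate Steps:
c = 1 (c = 1/1 = 1)
Y(w, n) = n*w
t = -3 (t = 1 + (-2*4)/2 = 1 + (½)*(-8) = 1 - 4 = -3)
C = 15 (C = -3*(2*(-3) + 1) = -3*(-6 + 1) = -3*(-5) = 15)
(130 + C)*(-86) = (130 + 15)*(-86) = 145*(-86) = -12470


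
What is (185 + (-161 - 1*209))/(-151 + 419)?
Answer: -185/268 ≈ -0.69030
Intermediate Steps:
(185 + (-161 - 1*209))/(-151 + 419) = (185 + (-161 - 209))/268 = (185 - 370)*(1/268) = -185*1/268 = -185/268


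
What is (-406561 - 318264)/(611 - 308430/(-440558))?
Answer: -159663726175/134744684 ≈ -1184.9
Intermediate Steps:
(-406561 - 318264)/(611 - 308430/(-440558)) = -724825/(611 - 308430*(-1/440558)) = -724825/(611 + 154215/220279) = -724825/134744684/220279 = -724825*220279/134744684 = -159663726175/134744684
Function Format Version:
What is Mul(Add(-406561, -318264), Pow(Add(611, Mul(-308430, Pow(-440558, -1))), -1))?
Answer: Rational(-159663726175, 134744684) ≈ -1184.9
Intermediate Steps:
Mul(Add(-406561, -318264), Pow(Add(611, Mul(-308430, Pow(-440558, -1))), -1)) = Mul(-724825, Pow(Add(611, Mul(-308430, Rational(-1, 440558))), -1)) = Mul(-724825, Pow(Add(611, Rational(154215, 220279)), -1)) = Mul(-724825, Pow(Rational(134744684, 220279), -1)) = Mul(-724825, Rational(220279, 134744684)) = Rational(-159663726175, 134744684)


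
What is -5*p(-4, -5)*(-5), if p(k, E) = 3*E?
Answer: -375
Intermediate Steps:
-5*p(-4, -5)*(-5) = -15*(-5)*(-5) = -5*(-15)*(-5) = 75*(-5) = -375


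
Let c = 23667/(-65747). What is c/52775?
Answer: -23667/3469797925 ≈ -6.8209e-6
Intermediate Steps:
c = -23667/65747 (c = 23667*(-1/65747) = -23667/65747 ≈ -0.35997)
c/52775 = -23667/65747/52775 = -23667/65747*1/52775 = -23667/3469797925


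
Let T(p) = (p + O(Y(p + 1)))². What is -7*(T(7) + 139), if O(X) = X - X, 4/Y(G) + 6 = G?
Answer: -1316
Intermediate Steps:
Y(G) = 4/(-6 + G)
O(X) = 0
T(p) = p² (T(p) = (p + 0)² = p²)
-7*(T(7) + 139) = -7*(7² + 139) = -7*(49 + 139) = -7*188 = -1316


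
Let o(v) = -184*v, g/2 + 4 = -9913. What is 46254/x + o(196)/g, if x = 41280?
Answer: 200510313/68228960 ≈ 2.9388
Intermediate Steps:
g = -19834 (g = -8 + 2*(-9913) = -8 - 19826 = -19834)
46254/x + o(196)/g = 46254/41280 - 184*196/(-19834) = 46254*(1/41280) - 36064*(-1/19834) = 7709/6880 + 18032/9917 = 200510313/68228960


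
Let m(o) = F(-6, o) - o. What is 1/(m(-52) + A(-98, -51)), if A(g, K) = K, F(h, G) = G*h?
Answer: 1/313 ≈ 0.0031949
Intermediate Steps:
m(o) = -7*o (m(o) = o*(-6) - o = -6*o - o = -7*o)
1/(m(-52) + A(-98, -51)) = 1/(-7*(-52) - 51) = 1/(364 - 51) = 1/313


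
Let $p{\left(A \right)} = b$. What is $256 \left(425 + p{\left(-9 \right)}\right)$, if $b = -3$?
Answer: $108032$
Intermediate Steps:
$p{\left(A \right)} = -3$
$256 \left(425 + p{\left(-9 \right)}\right) = 256 \left(425 - 3\right) = 256 \cdot 422 = 108032$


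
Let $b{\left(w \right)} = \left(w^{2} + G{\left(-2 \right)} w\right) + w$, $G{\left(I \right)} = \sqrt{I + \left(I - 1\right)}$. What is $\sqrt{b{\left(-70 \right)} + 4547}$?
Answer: $\sqrt{9377 - 70 i \sqrt{5}} \approx 96.838 - 0.8082 i$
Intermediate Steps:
$G{\left(I \right)} = \sqrt{-1 + 2 I}$ ($G{\left(I \right)} = \sqrt{I + \left(-1 + I\right)} = \sqrt{-1 + 2 I}$)
$b{\left(w \right)} = w + w^{2} + i w \sqrt{5}$ ($b{\left(w \right)} = \left(w^{2} + \sqrt{-1 + 2 \left(-2\right)} w\right) + w = \left(w^{2} + \sqrt{-1 - 4} w\right) + w = \left(w^{2} + \sqrt{-5} w\right) + w = \left(w^{2} + i \sqrt{5} w\right) + w = \left(w^{2} + i w \sqrt{5}\right) + w = w + w^{2} + i w \sqrt{5}$)
$\sqrt{b{\left(-70 \right)} + 4547} = \sqrt{- 70 \left(1 - 70 + i \sqrt{5}\right) + 4547} = \sqrt{- 70 \left(-69 + i \sqrt{5}\right) + 4547} = \sqrt{\left(4830 - 70 i \sqrt{5}\right) + 4547} = \sqrt{9377 - 70 i \sqrt{5}}$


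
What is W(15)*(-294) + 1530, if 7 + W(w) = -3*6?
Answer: 8880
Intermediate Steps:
W(w) = -25 (W(w) = -7 - 3*6 = -7 - 18 = -25)
W(15)*(-294) + 1530 = -25*(-294) + 1530 = 7350 + 1530 = 8880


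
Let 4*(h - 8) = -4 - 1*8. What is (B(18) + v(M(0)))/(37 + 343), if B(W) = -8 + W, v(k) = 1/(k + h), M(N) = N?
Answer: 51/1900 ≈ 0.026842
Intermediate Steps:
h = 5 (h = 8 + (-4 - 1*8)/4 = 8 + (-4 - 8)/4 = 8 + (1/4)*(-12) = 8 - 3 = 5)
v(k) = 1/(5 + k) (v(k) = 1/(k + 5) = 1/(5 + k))
(B(18) + v(M(0)))/(37 + 343) = ((-8 + 18) + 1/(5 + 0))/(37 + 343) = (10 + 1/5)/380 = (10 + 1/5)*(1/380) = (51/5)*(1/380) = 51/1900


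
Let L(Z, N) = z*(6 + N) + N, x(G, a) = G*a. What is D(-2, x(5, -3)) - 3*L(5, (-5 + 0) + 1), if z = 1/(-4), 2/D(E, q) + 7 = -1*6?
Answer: 347/26 ≈ 13.346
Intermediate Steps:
D(E, q) = -2/13 (D(E, q) = 2/(-7 - 1*6) = 2/(-7 - 6) = 2/(-13) = 2*(-1/13) = -2/13)
z = -¼ ≈ -0.25000
L(Z, N) = -3/2 + 3*N/4 (L(Z, N) = -(6 + N)/4 + N = (-3/2 - N/4) + N = -3/2 + 3*N/4)
D(-2, x(5, -3)) - 3*L(5, (-5 + 0) + 1) = -2/13 - 3*(-3/2 + 3*((-5 + 0) + 1)/4) = -2/13 - 3*(-3/2 + 3*(-5 + 1)/4) = -2/13 - 3*(-3/2 + (¾)*(-4)) = -2/13 - 3*(-3/2 - 3) = -2/13 - 3*(-9/2) = -2/13 + 27/2 = 347/26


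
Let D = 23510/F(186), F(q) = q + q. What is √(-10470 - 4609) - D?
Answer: -11755/186 + I*√15079 ≈ -63.199 + 122.8*I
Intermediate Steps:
F(q) = 2*q
D = 11755/186 (D = 23510/((2*186)) = 23510/372 = 23510*(1/372) = 11755/186 ≈ 63.199)
√(-10470 - 4609) - D = √(-10470 - 4609) - 1*11755/186 = √(-15079) - 11755/186 = I*√15079 - 11755/186 = -11755/186 + I*√15079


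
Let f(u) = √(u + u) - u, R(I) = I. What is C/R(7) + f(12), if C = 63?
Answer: -3 + 2*√6 ≈ 1.8990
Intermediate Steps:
f(u) = -u + √2*√u (f(u) = √(2*u) - u = √2*√u - u = -u + √2*√u)
C/R(7) + f(12) = 63/7 + (-1*12 + √2*√12) = 63*(⅐) + (-12 + √2*(2*√3)) = 9 + (-12 + 2*√6) = -3 + 2*√6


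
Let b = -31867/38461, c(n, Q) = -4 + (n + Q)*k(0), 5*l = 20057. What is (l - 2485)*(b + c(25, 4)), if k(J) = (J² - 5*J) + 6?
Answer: 49657630896/192305 ≈ 2.5822e+5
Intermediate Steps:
l = 20057/5 (l = (⅕)*20057 = 20057/5 ≈ 4011.4)
k(J) = 6 + J² - 5*J
c(n, Q) = -4 + 6*Q + 6*n (c(n, Q) = -4 + (n + Q)*(6 + 0² - 5*0) = -4 + (Q + n)*(6 + 0 + 0) = -4 + (Q + n)*6 = -4 + (6*Q + 6*n) = -4 + 6*Q + 6*n)
b = -31867/38461 (b = -31867*1/38461 = -31867/38461 ≈ -0.82855)
(l - 2485)*(b + c(25, 4)) = (20057/5 - 2485)*(-31867/38461 + (-4 + 6*4 + 6*25)) = 7632*(-31867/38461 + (-4 + 24 + 150))/5 = 7632*(-31867/38461 + 170)/5 = (7632/5)*(6506503/38461) = 49657630896/192305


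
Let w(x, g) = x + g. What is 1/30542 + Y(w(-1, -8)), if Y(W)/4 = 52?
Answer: 6352737/30542 ≈ 208.00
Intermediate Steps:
w(x, g) = g + x
Y(W) = 208 (Y(W) = 4*52 = 208)
1/30542 + Y(w(-1, -8)) = 1/30542 + 208 = 6352737/30542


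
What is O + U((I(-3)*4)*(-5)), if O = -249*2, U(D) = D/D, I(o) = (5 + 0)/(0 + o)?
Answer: -497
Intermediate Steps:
I(o) = 5/o
U(D) = 1
O = -498
O + U((I(-3)*4)*(-5)) = -498 + 1 = -497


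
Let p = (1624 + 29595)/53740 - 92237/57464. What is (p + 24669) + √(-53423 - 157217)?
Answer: 19044388742019/772028840 + 4*I*√13165 ≈ 24668.0 + 458.96*I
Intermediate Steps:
p = -790711941/772028840 (p = 31219*(1/53740) - 92237*1/57464 = 31219/53740 - 92237/57464 = -790711941/772028840 ≈ -1.0242)
(p + 24669) + √(-53423 - 157217) = (-790711941/772028840 + 24669) + √(-53423 - 157217) = 19044388742019/772028840 + √(-210640) = 19044388742019/772028840 + 4*I*√13165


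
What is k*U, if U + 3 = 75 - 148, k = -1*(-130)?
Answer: -9880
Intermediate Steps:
k = 130
U = -76 (U = -3 + (75 - 148) = -3 - 73 = -76)
k*U = 130*(-76) = -9880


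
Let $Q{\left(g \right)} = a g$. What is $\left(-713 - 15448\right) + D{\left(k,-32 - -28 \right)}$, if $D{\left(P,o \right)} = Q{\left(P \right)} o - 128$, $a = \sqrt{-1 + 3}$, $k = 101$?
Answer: $-16289 - 404 \sqrt{2} \approx -16860.0$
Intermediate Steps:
$a = \sqrt{2} \approx 1.4142$
$Q{\left(g \right)} = g \sqrt{2}$ ($Q{\left(g \right)} = \sqrt{2} g = g \sqrt{2}$)
$D{\left(P,o \right)} = -128 + P o \sqrt{2}$ ($D{\left(P,o \right)} = P \sqrt{2} o - 128 = P o \sqrt{2} - 128 = -128 + P o \sqrt{2}$)
$\left(-713 - 15448\right) + D{\left(k,-32 - -28 \right)} = \left(-713 - 15448\right) + \left(-128 + 101 \left(-32 - -28\right) \sqrt{2}\right) = -16161 + \left(-128 + 101 \left(-32 + 28\right) \sqrt{2}\right) = -16161 + \left(-128 + 101 \left(-4\right) \sqrt{2}\right) = -16161 - \left(128 + 404 \sqrt{2}\right) = -16289 - 404 \sqrt{2}$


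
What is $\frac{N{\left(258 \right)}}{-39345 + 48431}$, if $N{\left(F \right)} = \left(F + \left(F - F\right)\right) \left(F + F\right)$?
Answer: $\frac{66564}{4543} \approx 14.652$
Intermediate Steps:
$N{\left(F \right)} = 2 F^{2}$ ($N{\left(F \right)} = \left(F + 0\right) 2 F = F 2 F = 2 F^{2}$)
$\frac{N{\left(258 \right)}}{-39345 + 48431} = \frac{2 \cdot 258^{2}}{-39345 + 48431} = \frac{2 \cdot 66564}{9086} = 133128 \cdot \frac{1}{9086} = \frac{66564}{4543}$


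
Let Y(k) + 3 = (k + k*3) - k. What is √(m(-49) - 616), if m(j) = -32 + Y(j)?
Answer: I*√798 ≈ 28.249*I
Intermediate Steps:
Y(k) = -3 + 3*k (Y(k) = -3 + ((k + k*3) - k) = -3 + ((k + 3*k) - k) = -3 + (4*k - k) = -3 + 3*k)
m(j) = -35 + 3*j (m(j) = -32 + (-3 + 3*j) = -35 + 3*j)
√(m(-49) - 616) = √((-35 + 3*(-49)) - 616) = √((-35 - 147) - 616) = √(-182 - 616) = √(-798) = I*√798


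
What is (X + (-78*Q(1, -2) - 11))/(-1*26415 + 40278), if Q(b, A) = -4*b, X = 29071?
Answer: 29372/13863 ≈ 2.1187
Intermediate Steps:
(X + (-78*Q(1, -2) - 11))/(-1*26415 + 40278) = (29071 + (-(-312) - 11))/(-1*26415 + 40278) = (29071 + (-78*(-4) - 11))/(-26415 + 40278) = (29071 + (312 - 11))/13863 = (29071 + 301)*(1/13863) = 29372*(1/13863) = 29372/13863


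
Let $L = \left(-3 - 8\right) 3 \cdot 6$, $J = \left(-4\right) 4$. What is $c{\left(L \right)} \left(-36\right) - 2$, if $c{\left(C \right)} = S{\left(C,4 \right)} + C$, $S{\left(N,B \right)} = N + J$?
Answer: $14830$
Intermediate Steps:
$J = -16$
$S{\left(N,B \right)} = -16 + N$ ($S{\left(N,B \right)} = N - 16 = -16 + N$)
$L = -198$ ($L = \left(-3 - 8\right) 3 \cdot 6 = \left(-11\right) 3 \cdot 6 = \left(-33\right) 6 = -198$)
$c{\left(C \right)} = -16 + 2 C$ ($c{\left(C \right)} = \left(-16 + C\right) + C = -16 + 2 C$)
$c{\left(L \right)} \left(-36\right) - 2 = \left(-16 + 2 \left(-198\right)\right) \left(-36\right) - 2 = \left(-16 - 396\right) \left(-36\right) - 2 = \left(-412\right) \left(-36\right) - 2 = 14832 - 2 = 14830$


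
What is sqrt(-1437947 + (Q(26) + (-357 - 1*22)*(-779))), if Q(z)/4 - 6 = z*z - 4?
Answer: 9*I*sqrt(14074) ≈ 1067.7*I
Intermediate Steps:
Q(z) = 8 + 4*z**2 (Q(z) = 24 + 4*(z*z - 4) = 24 + 4*(z**2 - 4) = 24 + 4*(-4 + z**2) = 24 + (-16 + 4*z**2) = 8 + 4*z**2)
sqrt(-1437947 + (Q(26) + (-357 - 1*22)*(-779))) = sqrt(-1437947 + ((8 + 4*26**2) + (-357 - 1*22)*(-779))) = sqrt(-1437947 + ((8 + 4*676) + (-357 - 22)*(-779))) = sqrt(-1437947 + ((8 + 2704) - 379*(-779))) = sqrt(-1437947 + (2712 + 295241)) = sqrt(-1437947 + 297953) = sqrt(-1139994) = 9*I*sqrt(14074)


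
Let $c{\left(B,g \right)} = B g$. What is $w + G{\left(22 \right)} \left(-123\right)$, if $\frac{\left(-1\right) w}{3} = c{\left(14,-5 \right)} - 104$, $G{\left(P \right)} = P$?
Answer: $-2184$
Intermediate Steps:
$w = 522$ ($w = - 3 \left(14 \left(-5\right) - 104\right) = - 3 \left(-70 - 104\right) = \left(-3\right) \left(-174\right) = 522$)
$w + G{\left(22 \right)} \left(-123\right) = 522 + 22 \left(-123\right) = 522 - 2706 = -2184$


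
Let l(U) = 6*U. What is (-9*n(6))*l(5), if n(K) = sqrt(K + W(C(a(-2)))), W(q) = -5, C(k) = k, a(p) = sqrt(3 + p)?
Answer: -270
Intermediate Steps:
n(K) = sqrt(-5 + K) (n(K) = sqrt(K - 5) = sqrt(-5 + K))
(-9*n(6))*l(5) = (-9*sqrt(-5 + 6))*(6*5) = -9*sqrt(1)*30 = -9*1*30 = -9*30 = -270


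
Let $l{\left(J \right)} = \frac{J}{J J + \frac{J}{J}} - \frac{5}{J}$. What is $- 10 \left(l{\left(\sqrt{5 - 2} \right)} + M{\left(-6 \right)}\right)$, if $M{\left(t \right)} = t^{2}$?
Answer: $-360 + \frac{85 \sqrt{3}}{6} \approx -335.46$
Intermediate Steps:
$l{\left(J \right)} = - \frac{5}{J} + \frac{J}{1 + J^{2}}$ ($l{\left(J \right)} = \frac{J}{J^{2} + 1} - \frac{5}{J} = \frac{J}{1 + J^{2}} - \frac{5}{J} = - \frac{5}{J} + \frac{J}{1 + J^{2}}$)
$- 10 \left(l{\left(\sqrt{5 - 2} \right)} + M{\left(-6 \right)}\right) = - 10 \left(\frac{-5 - 4 \left(\sqrt{5 - 2}\right)^{2}}{\sqrt{5 - 2} + \left(\sqrt{5 - 2}\right)^{3}} + \left(-6\right)^{2}\right) = - 10 \left(\frac{-5 - 4 \left(\sqrt{3}\right)^{2}}{\sqrt{3} + \left(\sqrt{3}\right)^{3}} + 36\right) = - 10 \left(\frac{-5 - 12}{\sqrt{3} + 3 \sqrt{3}} + 36\right) = - 10 \left(\frac{-5 - 12}{4 \sqrt{3}} + 36\right) = - 10 \left(\frac{\sqrt{3}}{12} \left(-17\right) + 36\right) = - 10 \left(- \frac{17 \sqrt{3}}{12} + 36\right) = - 10 \left(36 - \frac{17 \sqrt{3}}{12}\right) = -360 + \frac{85 \sqrt{3}}{6}$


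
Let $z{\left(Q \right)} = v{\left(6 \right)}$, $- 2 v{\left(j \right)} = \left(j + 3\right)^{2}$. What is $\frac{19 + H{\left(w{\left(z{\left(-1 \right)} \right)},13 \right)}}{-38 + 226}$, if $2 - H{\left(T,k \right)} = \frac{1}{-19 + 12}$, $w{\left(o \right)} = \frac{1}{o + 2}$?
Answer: $\frac{37}{329} \approx 0.11246$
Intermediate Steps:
$v{\left(j \right)} = - \frac{\left(3 + j\right)^{2}}{2}$ ($v{\left(j \right)} = - \frac{\left(j + 3\right)^{2}}{2} = - \frac{\left(3 + j\right)^{2}}{2}$)
$z{\left(Q \right)} = - \frac{81}{2}$ ($z{\left(Q \right)} = - \frac{\left(3 + 6\right)^{2}}{2} = - \frac{9^{2}}{2} = \left(- \frac{1}{2}\right) 81 = - \frac{81}{2}$)
$w{\left(o \right)} = \frac{1}{2 + o}$
$H{\left(T,k \right)} = \frac{15}{7}$ ($H{\left(T,k \right)} = 2 - \frac{1}{-19 + 12} = 2 - \frac{1}{-7} = 2 - - \frac{1}{7} = 2 + \frac{1}{7} = \frac{15}{7}$)
$\frac{19 + H{\left(w{\left(z{\left(-1 \right)} \right)},13 \right)}}{-38 + 226} = \frac{19 + \frac{15}{7}}{-38 + 226} = \frac{148}{7 \cdot 188} = \frac{148}{7} \cdot \frac{1}{188} = \frac{37}{329}$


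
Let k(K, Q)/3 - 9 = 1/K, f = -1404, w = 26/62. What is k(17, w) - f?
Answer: 24330/17 ≈ 1431.2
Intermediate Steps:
w = 13/31 (w = 26*(1/62) = 13/31 ≈ 0.41935)
k(K, Q) = 27 + 3/K
k(17, w) - f = (27 + 3/17) - 1*(-1404) = (27 + 3*(1/17)) + 1404 = (27 + 3/17) + 1404 = 462/17 + 1404 = 24330/17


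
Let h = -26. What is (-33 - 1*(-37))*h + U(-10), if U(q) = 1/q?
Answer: -1041/10 ≈ -104.10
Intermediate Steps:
U(q) = 1/q
(-33 - 1*(-37))*h + U(-10) = (-33 - 1*(-37))*(-26) + 1/(-10) = (-33 + 37)*(-26) - ⅒ = 4*(-26) - ⅒ = -104 - ⅒ = -1041/10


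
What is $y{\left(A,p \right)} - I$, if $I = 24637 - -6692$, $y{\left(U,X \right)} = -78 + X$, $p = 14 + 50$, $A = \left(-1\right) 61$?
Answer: $-31343$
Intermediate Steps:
$A = -61$
$p = 64$
$I = 31329$ ($I = 24637 + 6692 = 31329$)
$y{\left(A,p \right)} - I = \left(-78 + 64\right) - 31329 = -14 - 31329 = -31343$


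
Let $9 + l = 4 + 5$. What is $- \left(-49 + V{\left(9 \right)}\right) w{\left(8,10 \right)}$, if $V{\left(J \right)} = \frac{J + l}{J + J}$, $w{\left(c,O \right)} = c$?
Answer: $388$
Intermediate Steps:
$l = 0$ ($l = -9 + \left(4 + 5\right) = -9 + 9 = 0$)
$V{\left(J \right)} = \frac{1}{2}$ ($V{\left(J \right)} = \frac{J + 0}{J + J} = \frac{J}{2 J} = J \frac{1}{2 J} = \frac{1}{2}$)
$- \left(-49 + V{\left(9 \right)}\right) w{\left(8,10 \right)} = - \left(-49 + \frac{1}{2}\right) 8 = - \frac{\left(-97\right) 8}{2} = \left(-1\right) \left(-388\right) = 388$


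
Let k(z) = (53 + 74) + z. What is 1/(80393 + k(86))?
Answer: 1/80606 ≈ 1.2406e-5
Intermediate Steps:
k(z) = 127 + z
1/(80393 + k(86)) = 1/(80393 + (127 + 86)) = 1/(80393 + 213) = 1/80606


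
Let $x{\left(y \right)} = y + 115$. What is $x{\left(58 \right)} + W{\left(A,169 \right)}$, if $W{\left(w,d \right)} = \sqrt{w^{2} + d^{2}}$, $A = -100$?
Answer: $173 + \sqrt{38561} \approx 369.37$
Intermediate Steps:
$W{\left(w,d \right)} = \sqrt{d^{2} + w^{2}}$
$x{\left(y \right)} = 115 + y$
$x{\left(58 \right)} + W{\left(A,169 \right)} = \left(115 + 58\right) + \sqrt{169^{2} + \left(-100\right)^{2}} = 173 + \sqrt{28561 + 10000} = 173 + \sqrt{38561}$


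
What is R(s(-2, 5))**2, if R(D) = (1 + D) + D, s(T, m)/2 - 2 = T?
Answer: 1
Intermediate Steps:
s(T, m) = 4 + 2*T
R(D) = 1 + 2*D
R(s(-2, 5))**2 = (1 + 2*(4 + 2*(-2)))**2 = (1 + 2*(4 - 4))**2 = (1 + 2*0)**2 = (1 + 0)**2 = 1**2 = 1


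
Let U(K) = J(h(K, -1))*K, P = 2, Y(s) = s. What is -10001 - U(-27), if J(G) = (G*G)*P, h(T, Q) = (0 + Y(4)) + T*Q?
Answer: 41893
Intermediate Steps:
h(T, Q) = 4 + Q*T (h(T, Q) = (0 + 4) + T*Q = 4 + Q*T)
J(G) = 2*G² (J(G) = (G*G)*2 = G²*2 = 2*G²)
U(K) = 2*K*(4 - K)² (U(K) = (2*(4 - K)²)*K = 2*K*(4 - K)²)
-10001 - U(-27) = -10001 - 2*(-27)*(-4 - 27)² = -10001 - 2*(-27)*(-31)² = -10001 - 2*(-27)*961 = -10001 - 1*(-51894) = -10001 + 51894 = 41893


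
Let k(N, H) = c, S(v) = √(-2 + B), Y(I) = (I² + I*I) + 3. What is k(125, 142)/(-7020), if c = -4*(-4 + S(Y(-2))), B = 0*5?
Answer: -4/1755 + I*√2/1755 ≈ -0.0022792 + 0.00080582*I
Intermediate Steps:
B = 0
Y(I) = 3 + 2*I² (Y(I) = (I² + I²) + 3 = 2*I² + 3 = 3 + 2*I²)
S(v) = I*√2 (S(v) = √(-2 + 0) = √(-2) = I*√2)
c = 16 - 4*I*√2 (c = -4*(-4 + I*√2) = 16 - 4*I*√2 ≈ 16.0 - 5.6569*I)
k(N, H) = 16 - 4*I*√2
k(125, 142)/(-7020) = (16 - 4*I*√2)/(-7020) = (16 - 4*I*√2)*(-1/7020) = -4/1755 + I*√2/1755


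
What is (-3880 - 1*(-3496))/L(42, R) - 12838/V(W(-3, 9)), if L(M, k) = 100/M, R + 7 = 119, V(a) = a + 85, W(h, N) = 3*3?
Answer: -349979/1175 ≈ -297.85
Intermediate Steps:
W(h, N) = 9
V(a) = 85 + a
R = 112 (R = -7 + 119 = 112)
(-3880 - 1*(-3496))/L(42, R) - 12838/V(W(-3, 9)) = (-3880 - 1*(-3496))/((100/42)) - 12838/(85 + 9) = (-3880 + 3496)/((100*(1/42))) - 12838/94 = -384/50/21 - 12838*1/94 = -384*21/50 - 6419/47 = -4032/25 - 6419/47 = -349979/1175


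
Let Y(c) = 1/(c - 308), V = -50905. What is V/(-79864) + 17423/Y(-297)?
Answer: -841839584655/79864 ≈ -1.0541e+7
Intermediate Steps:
Y(c) = 1/(-308 + c)
V/(-79864) + 17423/Y(-297) = -50905/(-79864) + 17423/(1/(-308 - 297)) = -50905*(-1/79864) + 17423/(1/(-605)) = 50905/79864 + 17423/(-1/605) = 50905/79864 + 17423*(-605) = 50905/79864 - 10540915 = -841839584655/79864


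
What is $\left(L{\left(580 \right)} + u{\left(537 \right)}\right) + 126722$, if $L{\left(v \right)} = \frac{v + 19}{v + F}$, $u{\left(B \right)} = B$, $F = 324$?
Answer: $\frac{115042735}{904} \approx 1.2726 \cdot 10^{5}$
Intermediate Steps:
$L{\left(v \right)} = \frac{19 + v}{324 + v}$ ($L{\left(v \right)} = \frac{v + 19}{v + 324} = \frac{19 + v}{324 + v}$)
$\left(L{\left(580 \right)} + u{\left(537 \right)}\right) + 126722 = \left(\frac{19 + 580}{324 + 580} + 537\right) + 126722 = \left(\frac{1}{904} \cdot 599 + 537\right) + 126722 = \left(\frac{599}{904} + 537\right) + 126722 = \frac{486047}{904} + 126722 = \frac{115042735}{904}$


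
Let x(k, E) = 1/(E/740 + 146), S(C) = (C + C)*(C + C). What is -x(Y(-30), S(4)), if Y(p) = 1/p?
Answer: -185/27026 ≈ -0.0068453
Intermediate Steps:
S(C) = 4*C**2 (S(C) = (2*C)*(2*C) = 4*C**2)
x(k, E) = 1/(146 + E/740) (x(k, E) = 1/(E*(1/740) + 146) = 1/(E/740 + 146) = 1/(146 + E/740))
-x(Y(-30), S(4)) = -740/(108040 + 4*4**2) = -740/(108040 + 4*16) = -740/(108040 + 64) = -740/108104 = -1*185/27026 = -185/27026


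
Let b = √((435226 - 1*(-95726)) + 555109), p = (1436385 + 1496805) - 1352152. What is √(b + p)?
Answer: √(1581038 + √1086061) ≈ 1257.8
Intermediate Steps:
p = 1581038 (p = 2933190 - 1352152 = 1581038)
b = √1086061 (b = √((435226 + 95726) + 555109) = √(530952 + 555109) = √1086061 ≈ 1042.1)
√(b + p) = √(√1086061 + 1581038) = √(1581038 + √1086061)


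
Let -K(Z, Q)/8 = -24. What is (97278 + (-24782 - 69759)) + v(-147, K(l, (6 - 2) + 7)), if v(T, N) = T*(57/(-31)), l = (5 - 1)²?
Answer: 93226/31 ≈ 3007.3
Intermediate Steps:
l = 16 (l = 4² = 16)
K(Z, Q) = 192 (K(Z, Q) = -8*(-24) = 192)
v(T, N) = -57*T/31 (v(T, N) = T*(57*(-1/31)) = T*(-57/31) = -57*T/31)
(97278 + (-24782 - 69759)) + v(-147, K(l, (6 - 2) + 7)) = (97278 + (-24782 - 69759)) - 57/31*(-147) = (97278 - 94541) + 8379/31 = 2737 + 8379/31 = 93226/31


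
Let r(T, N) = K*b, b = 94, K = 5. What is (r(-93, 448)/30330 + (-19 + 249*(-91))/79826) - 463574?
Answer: -56118506460322/121056129 ≈ -4.6357e+5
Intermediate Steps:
r(T, N) = 470 (r(T, N) = 5*94 = 470)
(r(-93, 448)/30330 + (-19 + 249*(-91))/79826) - 463574 = (470/30330 + (-19 + 249*(-91))/79826) - 463574 = (470*(1/30330) + (-19 - 22659)*(1/79826)) - 463574 = (47/3033 - 22678*1/79826) - 463574 = (47/3033 - 11339/39913) - 463574 = -32515276/121056129 - 463574 = -56118506460322/121056129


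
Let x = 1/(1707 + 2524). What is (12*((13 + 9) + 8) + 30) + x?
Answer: 1650091/4231 ≈ 390.00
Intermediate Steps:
x = 1/4231 ≈ 0.00023635
(12*((13 + 9) + 8) + 30) + x = (12*((13 + 9) + 8) + 30) + 1/4231 = (12*(22 + 8) + 30) + 1/4231 = (12*30 + 30) + 1/4231 = (360 + 30) + 1/4231 = 390 + 1/4231 = 1650091/4231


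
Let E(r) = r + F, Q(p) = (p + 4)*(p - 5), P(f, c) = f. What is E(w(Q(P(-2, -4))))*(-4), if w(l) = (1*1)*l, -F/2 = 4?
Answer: 88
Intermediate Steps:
F = -8 (F = -2*4 = -8)
Q(p) = (-5 + p)*(4 + p) (Q(p) = (4 + p)*(-5 + p) = (-5 + p)*(4 + p))
w(l) = l (w(l) = 1*l = l)
E(r) = -8 + r (E(r) = r - 8 = -8 + r)
E(w(Q(P(-2, -4))))*(-4) = (-8 + (-20 + (-2)² - 1*(-2)))*(-4) = (-8 + (-20 + 4 + 2))*(-4) = (-8 - 14)*(-4) = -22*(-4) = 88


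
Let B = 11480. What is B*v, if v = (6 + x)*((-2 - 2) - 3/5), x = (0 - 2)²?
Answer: -528080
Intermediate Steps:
x = 4 (x = (-2)² = 4)
v = -46 (v = (6 + 4)*((-2 - 2) - 3/5) = 10*(-4 - 3*⅕) = 10*(-4 - ⅗) = 10*(-23/5) = -46)
B*v = 11480*(-46) = -528080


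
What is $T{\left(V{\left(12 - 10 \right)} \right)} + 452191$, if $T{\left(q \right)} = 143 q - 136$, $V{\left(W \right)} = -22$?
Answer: $448909$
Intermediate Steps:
$T{\left(q \right)} = -136 + 143 q$
$T{\left(V{\left(12 - 10 \right)} \right)} + 452191 = \left(-136 + 143 \left(-22\right)\right) + 452191 = \left(-136 - 3146\right) + 452191 = -3282 + 452191 = 448909$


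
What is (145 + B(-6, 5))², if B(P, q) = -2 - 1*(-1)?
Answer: 20736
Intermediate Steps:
B(P, q) = -1 (B(P, q) = -2 + 1 = -1)
(145 + B(-6, 5))² = (145 - 1)² = 144² = 20736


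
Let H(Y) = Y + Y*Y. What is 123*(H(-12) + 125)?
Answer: 31611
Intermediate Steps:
H(Y) = Y + Y**2
123*(H(-12) + 125) = 123*(-12*(1 - 12) + 125) = 123*(-12*(-11) + 125) = 123*(132 + 125) = 123*257 = 31611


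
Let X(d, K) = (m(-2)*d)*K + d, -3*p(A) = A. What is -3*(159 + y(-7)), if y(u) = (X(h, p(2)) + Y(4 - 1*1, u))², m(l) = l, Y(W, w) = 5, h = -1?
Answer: -1495/3 ≈ -498.33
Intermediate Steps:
p(A) = -A/3
X(d, K) = d - 2*K*d (X(d, K) = (-2*d)*K + d = -2*K*d + d = d - 2*K*d)
y(u) = 64/9 (y(u) = (-(1 - (-2)*2/3) + 5)² = (-(1 - 2*(-⅔)) + 5)² = (-(1 + 4/3) + 5)² = (-1*7/3 + 5)² = (-7/3 + 5)² = (8/3)² = 64/9)
-3*(159 + y(-7)) = -3*(159 + 64/9) = -3*1495/9 = -1495/3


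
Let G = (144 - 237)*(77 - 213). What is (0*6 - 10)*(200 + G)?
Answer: -128480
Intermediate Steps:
G = 12648 (G = -93*(-136) = 12648)
(0*6 - 10)*(200 + G) = (0*6 - 10)*(200 + 12648) = (0 - 10)*12848 = -10*12848 = -128480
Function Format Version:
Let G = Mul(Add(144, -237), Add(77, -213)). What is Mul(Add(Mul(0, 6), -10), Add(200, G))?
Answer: -128480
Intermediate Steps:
G = 12648 (G = Mul(-93, -136) = 12648)
Mul(Add(Mul(0, 6), -10), Add(200, G)) = Mul(Add(Mul(0, 6), -10), Add(200, 12648)) = Mul(Add(0, -10), 12848) = Mul(-10, 12848) = -128480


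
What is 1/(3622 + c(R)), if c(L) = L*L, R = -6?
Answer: 1/3658 ≈ 0.00027337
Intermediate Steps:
c(L) = L**2
1/(3622 + c(R)) = 1/(3622 + (-6)**2) = 1/(3622 + 36) = 1/3658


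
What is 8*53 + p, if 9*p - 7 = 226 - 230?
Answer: 1273/3 ≈ 424.33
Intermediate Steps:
p = ⅓ (p = 7/9 + (226 - 230)/9 = 7/9 + (⅑)*(-4) = 7/9 - 4/9 = ⅓ ≈ 0.33333)
8*53 + p = 8*53 + ⅓ = 424 + ⅓ = 1273/3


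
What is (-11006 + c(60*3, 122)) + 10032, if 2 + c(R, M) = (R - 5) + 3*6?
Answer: -783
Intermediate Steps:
c(R, M) = 11 + R (c(R, M) = -2 + ((R - 5) + 3*6) = -2 + ((-5 + R) + 18) = -2 + (13 + R) = 11 + R)
(-11006 + c(60*3, 122)) + 10032 = (-11006 + (11 + 60*3)) + 10032 = (-11006 + (11 + 180)) + 10032 = (-11006 + 191) + 10032 = -10815 + 10032 = -783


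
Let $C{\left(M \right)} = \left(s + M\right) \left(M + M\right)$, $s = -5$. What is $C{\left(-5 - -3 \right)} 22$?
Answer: $616$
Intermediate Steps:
$C{\left(M \right)} = 2 M \left(-5 + M\right)$ ($C{\left(M \right)} = \left(-5 + M\right) \left(M + M\right) = \left(-5 + M\right) 2 M = 2 M \left(-5 + M\right)$)
$C{\left(-5 - -3 \right)} 22 = 2 \left(-5 - -3\right) \left(-5 - 2\right) 22 = 2 \left(-5 + 3\right) \left(-5 + \left(-5 + 3\right)\right) 22 = 2 \left(-2\right) \left(-5 - 2\right) 22 = 2 \left(-2\right) \left(-7\right) 22 = 28 \cdot 22 = 616$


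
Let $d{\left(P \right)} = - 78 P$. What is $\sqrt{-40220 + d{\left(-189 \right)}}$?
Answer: $i \sqrt{25478} \approx 159.62 i$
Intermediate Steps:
$\sqrt{-40220 + d{\left(-189 \right)}} = \sqrt{-40220 - -14742} = \sqrt{-40220 + 14742} = \sqrt{-25478} = i \sqrt{25478}$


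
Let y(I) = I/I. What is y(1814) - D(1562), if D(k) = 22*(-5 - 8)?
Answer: 287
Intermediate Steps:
y(I) = 1
D(k) = -286 (D(k) = 22*(-13) = -286)
y(1814) - D(1562) = 1 - 1*(-286) = 1 + 286 = 287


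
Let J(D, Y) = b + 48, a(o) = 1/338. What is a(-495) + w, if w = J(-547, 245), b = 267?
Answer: 106471/338 ≈ 315.00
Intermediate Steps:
a(o) = 1/338
J(D, Y) = 315 (J(D, Y) = 267 + 48 = 315)
w = 315
a(-495) + w = 1/338 + 315 = 106471/338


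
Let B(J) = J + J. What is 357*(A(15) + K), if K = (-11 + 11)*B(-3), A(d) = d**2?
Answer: 80325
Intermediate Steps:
B(J) = 2*J
K = 0 (K = (-11 + 11)*(2*(-3)) = 0*(-6) = 0)
357*(A(15) + K) = 357*(15**2 + 0) = 357*(225 + 0) = 357*225 = 80325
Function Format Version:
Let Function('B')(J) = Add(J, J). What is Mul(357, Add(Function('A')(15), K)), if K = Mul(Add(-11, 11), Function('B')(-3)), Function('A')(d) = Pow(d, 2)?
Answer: 80325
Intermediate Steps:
Function('B')(J) = Mul(2, J)
K = 0 (K = Mul(Add(-11, 11), Mul(2, -3)) = Mul(0, -6) = 0)
Mul(357, Add(Function('A')(15), K)) = Mul(357, Add(Pow(15, 2), 0)) = Mul(357, Add(225, 0)) = Mul(357, 225) = 80325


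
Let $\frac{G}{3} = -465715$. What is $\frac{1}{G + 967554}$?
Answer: $- \frac{1}{429591} \approx -2.3278 \cdot 10^{-6}$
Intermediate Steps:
$G = -1397145$ ($G = 3 \left(-465715\right) = -1397145$)
$\frac{1}{G + 967554} = \frac{1}{-1397145 + 967554} = \frac{1}{-429591} = - \frac{1}{429591}$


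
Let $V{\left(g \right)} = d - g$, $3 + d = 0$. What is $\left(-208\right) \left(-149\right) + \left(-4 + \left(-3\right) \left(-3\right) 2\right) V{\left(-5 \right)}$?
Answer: $31020$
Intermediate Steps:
$d = -3$ ($d = -3 + 0 = -3$)
$V{\left(g \right)} = -3 - g$
$\left(-208\right) \left(-149\right) + \left(-4 + \left(-3\right) \left(-3\right) 2\right) V{\left(-5 \right)} = \left(-208\right) \left(-149\right) + \left(-4 + \left(-3\right) \left(-3\right) 2\right) \left(-3 - -5\right) = 30992 + \left(-4 + 9 \cdot 2\right) \left(-3 + 5\right) = 30992 + \left(-4 + 18\right) 2 = 30992 + 14 \cdot 2 = 30992 + 28 = 31020$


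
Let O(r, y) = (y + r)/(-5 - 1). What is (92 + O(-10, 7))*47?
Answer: 8695/2 ≈ 4347.5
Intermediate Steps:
O(r, y) = -r/6 - y/6 (O(r, y) = (r + y)/(-6) = (r + y)*(-1/6) = -r/6 - y/6)
(92 + O(-10, 7))*47 = (92 + (-1/6*(-10) - 1/6*7))*47 = (92 + (5/3 - 7/6))*47 = (92 + 1/2)*47 = (185/2)*47 = 8695/2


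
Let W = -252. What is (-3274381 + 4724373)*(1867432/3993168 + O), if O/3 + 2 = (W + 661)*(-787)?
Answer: -349449954960336196/249573 ≈ -1.4002e+12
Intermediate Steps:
O = -965655 (O = -6 + 3*((-252 + 661)*(-787)) = -6 + 3*(409*(-787)) = -6 + 3*(-321883) = -6 - 965649 = -965655)
(-3274381 + 4724373)*(1867432/3993168 + O) = (-3274381 + 4724373)*(1867432/3993168 - 965655) = 1449992*(1867432*(1/3993168) - 965655) = 1449992*(233429/499146 - 965655) = 1449992*(-482002597201/499146) = -349449954960336196/249573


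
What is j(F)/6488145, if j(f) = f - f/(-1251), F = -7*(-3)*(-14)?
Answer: -122696/2705556465 ≈ -4.5350e-5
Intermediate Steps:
F = -294 (F = 21*(-14) = -294)
j(f) = 1252*f/1251 (j(f) = f - f*(-1)/1251 = f - (-1)*f/1251 = f + f/1251 = 1252*f/1251)
j(F)/6488145 = ((1252/1251)*(-294))/6488145 = -122696/417*1/6488145 = -122696/2705556465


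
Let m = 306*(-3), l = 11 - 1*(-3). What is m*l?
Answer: -12852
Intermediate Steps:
l = 14 (l = 11 + 3 = 14)
m = -918
m*l = -918*14 = -12852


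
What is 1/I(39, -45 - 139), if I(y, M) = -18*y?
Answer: -1/702 ≈ -0.0014245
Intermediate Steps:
1/I(39, -45 - 139) = 1/(-18*39) = 1/(-702) = -1/702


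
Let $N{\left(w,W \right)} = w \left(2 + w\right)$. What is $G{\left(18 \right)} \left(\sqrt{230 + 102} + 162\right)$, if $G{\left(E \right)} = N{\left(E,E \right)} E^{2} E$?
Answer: $340122240 + 4199040 \sqrt{83} \approx 3.7838 \cdot 10^{8}$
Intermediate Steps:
$G{\left(E \right)} = E^{4} \left(2 + E\right)$ ($G{\left(E \right)} = E \left(2 + E\right) E^{2} E = E^{3} \left(2 + E\right) E = E^{4} \left(2 + E\right)$)
$G{\left(18 \right)} \left(\sqrt{230 + 102} + 162\right) = 18^{4} \left(2 + 18\right) \left(\sqrt{230 + 102} + 162\right) = 104976 \cdot 20 \left(\sqrt{332} + 162\right) = 2099520 \left(2 \sqrt{83} + 162\right) = 2099520 \left(162 + 2 \sqrt{83}\right) = 340122240 + 4199040 \sqrt{83}$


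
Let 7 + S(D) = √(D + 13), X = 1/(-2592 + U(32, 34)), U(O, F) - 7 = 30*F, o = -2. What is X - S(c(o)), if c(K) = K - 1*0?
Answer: 10954/1565 - √11 ≈ 3.6827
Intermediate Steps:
U(O, F) = 7 + 30*F
c(K) = K (c(K) = K + 0 = K)
X = -1/1565 (X = 1/(-2592 + (7 + 30*34)) = 1/(-2592 + (7 + 1020)) = 1/(-2592 + 1027) = 1/(-1565) = -1/1565 ≈ -0.00063898)
S(D) = -7 + √(13 + D) (S(D) = -7 + √(D + 13) = -7 + √(13 + D))
X - S(c(o)) = -1/1565 - (-7 + √(13 - 2)) = -1/1565 - (-7 + √11) = -1/1565 + (7 - √11) = 10954/1565 - √11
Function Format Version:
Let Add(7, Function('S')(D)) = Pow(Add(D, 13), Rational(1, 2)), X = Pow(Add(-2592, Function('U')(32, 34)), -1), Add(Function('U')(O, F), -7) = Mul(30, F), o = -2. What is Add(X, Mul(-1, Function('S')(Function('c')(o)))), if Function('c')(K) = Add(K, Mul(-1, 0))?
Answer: Add(Rational(10954, 1565), Mul(-1, Pow(11, Rational(1, 2)))) ≈ 3.6827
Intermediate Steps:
Function('U')(O, F) = Add(7, Mul(30, F))
Function('c')(K) = K (Function('c')(K) = Add(K, 0) = K)
X = Rational(-1, 1565) (X = Pow(Add(-2592, Add(7, Mul(30, 34))), -1) = Pow(Add(-2592, Add(7, 1020)), -1) = Pow(Add(-2592, 1027), -1) = Pow(-1565, -1) = Rational(-1, 1565) ≈ -0.00063898)
Function('S')(D) = Add(-7, Pow(Add(13, D), Rational(1, 2))) (Function('S')(D) = Add(-7, Pow(Add(D, 13), Rational(1, 2))) = Add(-7, Pow(Add(13, D), Rational(1, 2))))
Add(X, Mul(-1, Function('S')(Function('c')(o)))) = Add(Rational(-1, 1565), Mul(-1, Add(-7, Pow(Add(13, -2), Rational(1, 2))))) = Add(Rational(-1, 1565), Mul(-1, Add(-7, Pow(11, Rational(1, 2))))) = Add(Rational(-1, 1565), Add(7, Mul(-1, Pow(11, Rational(1, 2))))) = Add(Rational(10954, 1565), Mul(-1, Pow(11, Rational(1, 2))))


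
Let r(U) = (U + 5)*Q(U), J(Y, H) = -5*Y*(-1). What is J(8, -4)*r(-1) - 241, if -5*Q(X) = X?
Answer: -209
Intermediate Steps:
Q(X) = -X/5
J(Y, H) = 5*Y
r(U) = -U*(5 + U)/5 (r(U) = (U + 5)*(-U/5) = (5 + U)*(-U/5) = -U*(5 + U)/5)
J(8, -4)*r(-1) - 241 = (5*8)*(-1/5*(-1)*(5 - 1)) - 241 = 40*(-1/5*(-1)*4) - 241 = 40*(4/5) - 241 = 32 - 241 = -209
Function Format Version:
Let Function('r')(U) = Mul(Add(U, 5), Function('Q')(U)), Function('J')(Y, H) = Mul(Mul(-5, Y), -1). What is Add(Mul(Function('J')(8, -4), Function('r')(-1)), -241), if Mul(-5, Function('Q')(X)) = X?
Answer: -209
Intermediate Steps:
Function('Q')(X) = Mul(Rational(-1, 5), X)
Function('J')(Y, H) = Mul(5, Y)
Function('r')(U) = Mul(Rational(-1, 5), U, Add(5, U)) (Function('r')(U) = Mul(Add(U, 5), Mul(Rational(-1, 5), U)) = Mul(Add(5, U), Mul(Rational(-1, 5), U)) = Mul(Rational(-1, 5), U, Add(5, U)))
Add(Mul(Function('J')(8, -4), Function('r')(-1)), -241) = Add(Mul(Mul(5, 8), Mul(Rational(-1, 5), -1, Add(5, -1))), -241) = Add(Mul(40, Mul(Rational(-1, 5), -1, 4)), -241) = Add(Mul(40, Rational(4, 5)), -241) = Add(32, -241) = -209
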